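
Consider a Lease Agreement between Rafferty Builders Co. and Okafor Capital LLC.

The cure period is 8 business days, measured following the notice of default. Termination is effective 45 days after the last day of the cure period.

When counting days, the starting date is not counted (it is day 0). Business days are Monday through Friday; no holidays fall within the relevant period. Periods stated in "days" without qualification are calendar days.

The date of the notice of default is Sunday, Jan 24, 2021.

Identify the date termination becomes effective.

Mar 20, 2021

The last day of the cure period: 8 business days after Sunday, Jan 24, 2021, skipping weekends — Jan 25, Jan 26, Jan 27, Jan 28, Jan 29, Feb 1, Feb 2, Feb 3 — lands on Wednesday, Feb 3, 2021.
The date termination becomes effective: 45 calendar days after Feb 3, 2021 is Mar 20, 2021.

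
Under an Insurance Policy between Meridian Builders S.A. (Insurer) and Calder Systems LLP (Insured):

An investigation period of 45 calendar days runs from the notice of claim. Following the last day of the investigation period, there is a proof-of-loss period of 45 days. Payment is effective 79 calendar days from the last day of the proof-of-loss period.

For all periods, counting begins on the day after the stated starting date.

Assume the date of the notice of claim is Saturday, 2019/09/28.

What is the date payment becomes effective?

2020/03/15

Adding 45 calendar days to 2019/09/28 gives 2019/11/12, which is the last day of the investigation period.
The last day of the proof-of-loss period: 2019/11/12 + 45 days = 2019/12/27.
The date payment becomes effective: 79 calendar days after 2019/12/27 is 2020/03/15.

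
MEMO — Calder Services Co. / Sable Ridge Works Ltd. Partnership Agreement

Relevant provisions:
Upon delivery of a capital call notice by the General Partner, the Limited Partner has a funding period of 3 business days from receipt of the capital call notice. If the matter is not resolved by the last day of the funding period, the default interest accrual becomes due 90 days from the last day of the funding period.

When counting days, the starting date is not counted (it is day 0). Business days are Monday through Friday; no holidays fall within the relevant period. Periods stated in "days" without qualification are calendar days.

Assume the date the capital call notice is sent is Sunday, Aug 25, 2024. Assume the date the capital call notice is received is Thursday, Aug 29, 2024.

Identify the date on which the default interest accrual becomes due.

The last day of the funding period: counting 3 business days from Thursday, Aug 29, 2024 (Aug 30, Sep 2, Sep 3, skipping weekends) reaches Tuesday, Sep 3, 2024.
The date on which the default interest accrual becomes due: 90 calendar days after Sep 3, 2024 is Dec 2, 2024.

Dec 2, 2024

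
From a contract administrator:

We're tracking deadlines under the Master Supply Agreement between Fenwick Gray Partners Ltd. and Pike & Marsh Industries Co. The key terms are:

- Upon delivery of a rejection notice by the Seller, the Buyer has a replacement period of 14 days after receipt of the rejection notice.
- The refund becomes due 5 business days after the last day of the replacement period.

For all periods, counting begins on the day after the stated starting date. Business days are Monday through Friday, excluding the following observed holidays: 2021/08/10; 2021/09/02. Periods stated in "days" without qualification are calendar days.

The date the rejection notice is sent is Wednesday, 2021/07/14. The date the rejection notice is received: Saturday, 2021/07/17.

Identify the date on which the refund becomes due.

Adding 14 calendar days to 2021/07/17 gives 2021/07/31, which is the last day of the replacement period.
From Saturday, 2021/07/31, 5 business days (Aug 2, Aug 3, Aug 4, Aug 5, Aug 6, skipping weekends) brings us to Friday, 2021/08/06, which is the date on which the refund becomes due.

2021/08/06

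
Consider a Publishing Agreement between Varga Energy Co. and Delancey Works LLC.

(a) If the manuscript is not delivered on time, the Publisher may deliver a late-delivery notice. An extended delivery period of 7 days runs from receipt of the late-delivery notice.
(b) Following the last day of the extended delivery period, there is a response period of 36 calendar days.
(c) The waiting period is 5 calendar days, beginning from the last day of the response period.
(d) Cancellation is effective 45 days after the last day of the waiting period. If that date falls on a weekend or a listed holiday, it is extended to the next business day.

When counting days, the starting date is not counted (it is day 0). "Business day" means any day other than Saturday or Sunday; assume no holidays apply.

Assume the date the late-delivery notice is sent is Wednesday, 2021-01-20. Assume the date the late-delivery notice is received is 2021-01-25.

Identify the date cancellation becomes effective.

2021-04-28

Adding 7 calendar days to 2021-01-25 gives 2021-02-01, which is the last day of the extended delivery period.
Adding 36 calendar days to 2021-02-01 gives 2021-03-09, which is the last day of the response period.
The last day of the waiting period: 2021-03-09 + 5 days = 2021-03-14.
The date cancellation becomes effective: 2021-03-14 + 45 days = 2021-04-28. 2021-04-28 is a Wednesday, so no roll-forward applies.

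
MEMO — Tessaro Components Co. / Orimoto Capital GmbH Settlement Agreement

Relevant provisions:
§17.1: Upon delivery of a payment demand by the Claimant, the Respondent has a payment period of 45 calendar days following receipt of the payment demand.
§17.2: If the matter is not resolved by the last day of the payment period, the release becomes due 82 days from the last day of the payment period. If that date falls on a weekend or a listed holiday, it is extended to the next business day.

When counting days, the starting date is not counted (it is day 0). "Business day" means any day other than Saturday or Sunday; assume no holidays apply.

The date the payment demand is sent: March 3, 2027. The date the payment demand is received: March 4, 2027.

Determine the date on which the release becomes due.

The last day of the payment period: March 4, 2027 + 45 days = April 18, 2027.
The date on which the release becomes due: April 18, 2027 + 82 days = July 9, 2027. July 9, 2027 is a Friday, so no roll-forward applies.

July 9, 2027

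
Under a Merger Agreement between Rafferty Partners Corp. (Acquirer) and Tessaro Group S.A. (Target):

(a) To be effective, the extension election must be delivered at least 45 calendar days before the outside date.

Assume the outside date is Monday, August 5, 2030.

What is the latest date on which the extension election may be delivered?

August 5, 2030 minus 45 days is June 21, 2030.

June 21, 2030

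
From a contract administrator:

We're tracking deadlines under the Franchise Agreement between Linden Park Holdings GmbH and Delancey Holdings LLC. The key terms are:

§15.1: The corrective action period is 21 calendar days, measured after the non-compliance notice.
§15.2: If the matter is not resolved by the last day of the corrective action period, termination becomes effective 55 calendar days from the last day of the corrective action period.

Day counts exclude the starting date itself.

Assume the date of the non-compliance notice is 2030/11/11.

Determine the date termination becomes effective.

The last day of the corrective action period: 21 calendar days after 2030/11/11 is 2030/12/02.
The date termination becomes effective: 2030/12/02 + 55 days = 2031/01/26.

2031/01/26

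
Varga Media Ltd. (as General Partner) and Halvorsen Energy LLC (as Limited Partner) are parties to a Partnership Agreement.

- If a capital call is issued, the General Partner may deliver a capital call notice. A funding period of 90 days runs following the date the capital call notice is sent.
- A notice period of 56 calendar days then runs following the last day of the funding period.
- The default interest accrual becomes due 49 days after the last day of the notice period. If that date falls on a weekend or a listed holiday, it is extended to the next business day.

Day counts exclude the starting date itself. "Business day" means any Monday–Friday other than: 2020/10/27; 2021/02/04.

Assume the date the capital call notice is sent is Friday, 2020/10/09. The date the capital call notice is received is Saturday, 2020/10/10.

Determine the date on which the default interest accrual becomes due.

The last day of the funding period: 2020/10/09 + 90 days = 2021/01/07.
The last day of the notice period: 2021/01/07 + 56 days = 2021/03/04.
The date on which the default interest accrual becomes due: 2021/03/04 + 49 days = 2021/04/22. 2021/04/22 is a Thursday and is not a listed holiday, so no roll-forward applies.

2021/04/22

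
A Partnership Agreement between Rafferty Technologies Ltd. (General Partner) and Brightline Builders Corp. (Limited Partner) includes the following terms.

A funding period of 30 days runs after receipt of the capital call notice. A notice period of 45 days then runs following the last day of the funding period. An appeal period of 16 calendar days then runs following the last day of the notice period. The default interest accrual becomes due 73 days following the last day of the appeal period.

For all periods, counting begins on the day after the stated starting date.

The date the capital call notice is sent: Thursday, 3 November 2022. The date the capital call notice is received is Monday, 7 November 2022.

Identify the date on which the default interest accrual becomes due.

20 April 2023

The last day of the funding period: 30 calendar days after 7 November 2022 is 7 December 2022.
The last day of the notice period: 7 December 2022 + 45 days = 21 January 2023.
The last day of the appeal period: 16 calendar days after 21 January 2023 is 6 February 2023.
The date on which the default interest accrual becomes due: 6 February 2023 + 73 days = 20 April 2023.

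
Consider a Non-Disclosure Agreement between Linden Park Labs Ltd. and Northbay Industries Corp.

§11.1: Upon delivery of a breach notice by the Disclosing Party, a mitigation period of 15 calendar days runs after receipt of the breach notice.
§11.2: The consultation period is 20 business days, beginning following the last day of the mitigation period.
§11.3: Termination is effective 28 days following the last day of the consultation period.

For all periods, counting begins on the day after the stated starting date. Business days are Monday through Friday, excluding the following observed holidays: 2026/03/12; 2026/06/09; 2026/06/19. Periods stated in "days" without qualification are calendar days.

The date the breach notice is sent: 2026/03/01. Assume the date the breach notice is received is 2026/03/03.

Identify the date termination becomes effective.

2026/05/13

The last day of the mitigation period: 2026/03/03 + 15 days = 2026/03/18.
The last day of the consultation period: 20 business days after Wednesday, 2026/03/18, skipping weekends — Mar 19, Mar 20, Mar 23, Mar 24, …, Apr 13, Apr 14, Apr 15 — lands on Wednesday, 2026/04/15.
Adding 28 calendar days to 2026/04/15 gives 2026/05/13, which is the date termination becomes effective.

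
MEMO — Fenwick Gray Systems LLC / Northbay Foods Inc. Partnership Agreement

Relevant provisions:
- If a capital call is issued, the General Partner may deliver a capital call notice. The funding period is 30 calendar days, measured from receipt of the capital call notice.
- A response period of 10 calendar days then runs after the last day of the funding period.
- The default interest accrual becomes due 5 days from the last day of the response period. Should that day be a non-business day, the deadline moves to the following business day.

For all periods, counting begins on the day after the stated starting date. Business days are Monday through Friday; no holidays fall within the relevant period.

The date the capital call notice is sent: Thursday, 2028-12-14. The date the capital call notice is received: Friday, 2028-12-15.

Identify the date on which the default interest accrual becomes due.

The last day of the funding period: 2028-12-15 + 30 days = 2029-01-14.
The last day of the response period: 2029-01-14 + 10 days = 2029-01-24.
The date on which the default interest accrual becomes due: 5 calendar days after 2029-01-24 is 2029-01-29. 2029-01-29 is a Monday, so no roll-forward applies.

2029-01-29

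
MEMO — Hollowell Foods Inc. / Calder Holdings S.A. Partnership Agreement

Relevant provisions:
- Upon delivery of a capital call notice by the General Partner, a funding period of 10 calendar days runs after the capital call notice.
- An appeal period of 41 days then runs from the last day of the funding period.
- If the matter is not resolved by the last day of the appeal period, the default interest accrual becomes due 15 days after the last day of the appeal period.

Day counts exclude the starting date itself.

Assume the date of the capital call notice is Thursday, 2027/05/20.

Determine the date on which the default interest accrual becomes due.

The last day of the funding period: 10 calendar days after 2027/05/20 is 2027/05/30.
Adding 41 calendar days to 2027/05/30 gives 2027/07/10, which is the last day of the appeal period.
Adding 15 calendar days to 2027/07/10 gives 2027/07/25, which is the date on which the default interest accrual becomes due.

2027/07/25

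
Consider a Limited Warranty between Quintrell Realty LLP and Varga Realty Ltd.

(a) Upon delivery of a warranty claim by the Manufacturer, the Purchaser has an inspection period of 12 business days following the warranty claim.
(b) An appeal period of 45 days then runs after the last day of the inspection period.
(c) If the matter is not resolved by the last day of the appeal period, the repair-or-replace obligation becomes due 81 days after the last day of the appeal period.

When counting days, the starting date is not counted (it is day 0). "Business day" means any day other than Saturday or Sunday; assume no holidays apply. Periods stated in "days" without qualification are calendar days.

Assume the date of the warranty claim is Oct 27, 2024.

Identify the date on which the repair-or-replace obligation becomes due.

Mar 18, 2025

The last day of the inspection period: 12 business days after Sunday, Oct 27, 2024, skipping weekends — Oct 28, Oct 29, Oct 30, Oct 31, …, Nov 8, Nov 11, Nov 12 — lands on Tuesday, Nov 12, 2024.
The last day of the appeal period: 45 calendar days after Nov 12, 2024 is Dec 27, 2024.
The date on which the repair-or-replace obligation becomes due: 81 calendar days after Dec 27, 2024 is Mar 18, 2025.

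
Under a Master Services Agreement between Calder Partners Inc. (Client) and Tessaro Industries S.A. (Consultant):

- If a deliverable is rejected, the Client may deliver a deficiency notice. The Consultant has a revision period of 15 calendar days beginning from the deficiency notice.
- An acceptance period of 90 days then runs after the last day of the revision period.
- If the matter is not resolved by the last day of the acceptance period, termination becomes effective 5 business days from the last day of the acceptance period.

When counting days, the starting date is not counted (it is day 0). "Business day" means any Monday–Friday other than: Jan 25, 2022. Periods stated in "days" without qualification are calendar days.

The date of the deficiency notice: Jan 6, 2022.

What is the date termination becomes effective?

Apr 28, 2022

The last day of the revision period: Jan 6, 2022 + 15 days = Jan 21, 2022.
The last day of the acceptance period: 90 calendar days after Jan 21, 2022 is Apr 21, 2022.
The date termination becomes effective: 5 business days after Thursday, Apr 21, 2022, skipping weekends — Apr 22, Apr 25, Apr 26, Apr 27, Apr 28 — lands on Thursday, Apr 28, 2022.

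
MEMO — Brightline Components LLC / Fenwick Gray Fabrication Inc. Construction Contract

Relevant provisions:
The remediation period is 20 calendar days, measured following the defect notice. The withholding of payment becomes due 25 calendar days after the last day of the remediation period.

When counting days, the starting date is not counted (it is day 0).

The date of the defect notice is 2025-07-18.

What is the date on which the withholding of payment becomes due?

The last day of the remediation period: 20 calendar days after 2025-07-18 is 2025-08-07.
The date on which the withholding of payment becomes due: 25 calendar days after 2025-08-07 is 2025-09-01.

2025-09-01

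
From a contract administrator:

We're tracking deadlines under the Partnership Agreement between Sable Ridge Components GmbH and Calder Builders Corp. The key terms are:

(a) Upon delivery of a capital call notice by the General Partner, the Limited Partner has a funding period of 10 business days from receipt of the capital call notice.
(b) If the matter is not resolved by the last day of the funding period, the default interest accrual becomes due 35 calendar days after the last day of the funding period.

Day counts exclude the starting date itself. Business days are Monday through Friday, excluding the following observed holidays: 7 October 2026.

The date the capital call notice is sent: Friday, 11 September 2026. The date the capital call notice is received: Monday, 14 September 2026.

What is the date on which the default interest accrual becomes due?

From Monday, 14 September 2026, 10 business days (Sep 15, Sep 16, Sep 17, Sep 18, Sep 21, Sep 22, Sep 23, Sep 24, Sep 25, Sep 28, skipping weekends) brings us to Monday, 28 September 2026, which is the last day of the funding period.
The date on which the default interest accrual becomes due: 28 September 2026 + 35 days = 2 November 2026.

2 November 2026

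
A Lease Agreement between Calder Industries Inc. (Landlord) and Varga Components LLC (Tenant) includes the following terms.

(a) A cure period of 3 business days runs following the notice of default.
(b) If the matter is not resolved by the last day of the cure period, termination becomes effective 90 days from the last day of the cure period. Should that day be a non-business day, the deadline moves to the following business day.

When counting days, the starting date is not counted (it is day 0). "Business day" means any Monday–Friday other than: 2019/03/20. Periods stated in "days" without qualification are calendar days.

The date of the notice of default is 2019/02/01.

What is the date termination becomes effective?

From Friday, 2019/02/01, 3 business days (Feb 4, Feb 5, Feb 6, skipping weekends) brings us to Wednesday, 2019/02/06, which is the last day of the cure period.
The date termination becomes effective: 90 calendar days after 2019/02/06 is 2019/05/07. 2019/05/07 is a Tuesday and is not a listed holiday, so no roll-forward applies.

2019/05/07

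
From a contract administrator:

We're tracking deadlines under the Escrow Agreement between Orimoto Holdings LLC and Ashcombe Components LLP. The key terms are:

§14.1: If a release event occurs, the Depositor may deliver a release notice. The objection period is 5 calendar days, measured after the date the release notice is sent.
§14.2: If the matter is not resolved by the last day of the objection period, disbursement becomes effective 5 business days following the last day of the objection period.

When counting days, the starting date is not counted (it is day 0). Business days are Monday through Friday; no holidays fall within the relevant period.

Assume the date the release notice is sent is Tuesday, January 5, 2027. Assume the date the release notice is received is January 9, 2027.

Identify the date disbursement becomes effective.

The last day of the objection period: 5 calendar days after January 5, 2027 is January 10, 2027.
From Sunday, January 10, 2027, 5 business days (Jan 11, Jan 12, Jan 13, Jan 14, Jan 15, skipping weekends) brings us to Friday, January 15, 2027, which is the date disbursement becomes effective.

January 15, 2027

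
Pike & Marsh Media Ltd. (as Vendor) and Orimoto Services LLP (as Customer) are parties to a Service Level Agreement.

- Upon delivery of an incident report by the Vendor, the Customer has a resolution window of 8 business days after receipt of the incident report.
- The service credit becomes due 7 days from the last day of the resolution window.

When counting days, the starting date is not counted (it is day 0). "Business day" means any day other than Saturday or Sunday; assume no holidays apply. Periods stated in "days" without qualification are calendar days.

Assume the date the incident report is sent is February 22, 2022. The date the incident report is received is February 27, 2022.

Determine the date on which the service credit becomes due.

The last day of the resolution window: 8 business days after Sunday, February 27, 2022, skipping weekends — Feb 28, Mar 1, Mar 2, Mar 3, Mar 4, Mar 7, Mar 8, Mar 9 — lands on Wednesday, March 9, 2022.
The date on which the service credit becomes due: 7 calendar days after March 9, 2022 is March 16, 2022.

March 16, 2022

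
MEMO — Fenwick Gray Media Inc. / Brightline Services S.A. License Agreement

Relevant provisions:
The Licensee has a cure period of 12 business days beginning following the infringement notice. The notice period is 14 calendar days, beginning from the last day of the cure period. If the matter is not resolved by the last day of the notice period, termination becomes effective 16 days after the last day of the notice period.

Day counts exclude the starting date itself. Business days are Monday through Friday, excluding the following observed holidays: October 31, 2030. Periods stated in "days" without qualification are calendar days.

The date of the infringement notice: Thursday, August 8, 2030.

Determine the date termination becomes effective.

From Thursday, August 8, 2030, 12 business days (Aug 9, Aug 12, Aug 13, Aug 14, …, Aug 22, Aug 23, Aug 26, skipping weekends) brings us to Monday, August 26, 2030, which is the last day of the cure period.
Adding 14 calendar days to August 26, 2030 gives September 9, 2030, which is the last day of the notice period.
The date termination becomes effective: 16 calendar days after September 9, 2030 is September 25, 2030.

September 25, 2030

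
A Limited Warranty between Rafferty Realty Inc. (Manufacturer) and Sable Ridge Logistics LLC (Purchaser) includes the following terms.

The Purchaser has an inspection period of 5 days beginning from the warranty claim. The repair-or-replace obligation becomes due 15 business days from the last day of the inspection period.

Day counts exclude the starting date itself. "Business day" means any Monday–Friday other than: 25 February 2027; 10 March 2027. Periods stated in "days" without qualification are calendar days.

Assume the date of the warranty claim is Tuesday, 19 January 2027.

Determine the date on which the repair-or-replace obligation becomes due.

Adding 5 calendar days to 19 January 2027 gives 24 January 2027, which is the last day of the inspection period.
The date on which the repair-or-replace obligation becomes due: counting 15 business days from Sunday, 24 January 2027 (Jan 25, Jan 26, Jan 27, Jan 28, …, Feb 10, Feb 11, Feb 12, skipping weekends) reaches Friday, 12 February 2027.

12 February 2027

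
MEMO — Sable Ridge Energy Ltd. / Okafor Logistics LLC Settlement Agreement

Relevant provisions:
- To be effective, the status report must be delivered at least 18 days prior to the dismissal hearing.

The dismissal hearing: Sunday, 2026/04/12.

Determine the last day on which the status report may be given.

Counting back 18 calendar days from 2026/04/12 gives 2026/03/25.

2026/03/25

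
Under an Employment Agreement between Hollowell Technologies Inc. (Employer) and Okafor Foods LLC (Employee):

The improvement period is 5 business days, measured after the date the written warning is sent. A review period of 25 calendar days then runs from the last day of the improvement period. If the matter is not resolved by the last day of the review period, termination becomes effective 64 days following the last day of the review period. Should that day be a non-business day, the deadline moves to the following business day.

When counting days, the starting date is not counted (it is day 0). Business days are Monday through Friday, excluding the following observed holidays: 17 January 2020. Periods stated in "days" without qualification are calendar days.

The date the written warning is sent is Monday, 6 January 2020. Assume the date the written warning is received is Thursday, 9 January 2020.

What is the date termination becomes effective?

13 April 2020

The last day of the improvement period: 5 business days after Monday, 6 January 2020, skipping weekends — Jan 7, Jan 8, Jan 9, Jan 10, Jan 13 — lands on Monday, 13 January 2020.
The last day of the review period: 25 calendar days after 13 January 2020 is 7 February 2020.
The date termination becomes effective: 64 calendar days after 7 February 2020 is 11 April 2020. That falls on a Saturday, so it rolls to the next business day, Monday, 13 April 2020.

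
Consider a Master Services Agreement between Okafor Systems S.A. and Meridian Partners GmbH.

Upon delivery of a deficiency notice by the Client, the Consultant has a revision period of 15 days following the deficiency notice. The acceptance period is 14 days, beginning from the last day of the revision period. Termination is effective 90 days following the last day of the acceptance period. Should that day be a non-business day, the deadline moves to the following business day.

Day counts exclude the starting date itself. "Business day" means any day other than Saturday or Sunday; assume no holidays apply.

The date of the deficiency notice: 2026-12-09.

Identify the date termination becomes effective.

2027-04-07

The last day of the revision period: 15 calendar days after 2026-12-09 is 2026-12-24.
The last day of the acceptance period: 2026-12-24 + 14 days = 2027-01-07.
Adding 90 calendar days to 2027-01-07 gives 2027-04-07, which is the date termination becomes effective. 2027-04-07 is a Wednesday, so no roll-forward applies.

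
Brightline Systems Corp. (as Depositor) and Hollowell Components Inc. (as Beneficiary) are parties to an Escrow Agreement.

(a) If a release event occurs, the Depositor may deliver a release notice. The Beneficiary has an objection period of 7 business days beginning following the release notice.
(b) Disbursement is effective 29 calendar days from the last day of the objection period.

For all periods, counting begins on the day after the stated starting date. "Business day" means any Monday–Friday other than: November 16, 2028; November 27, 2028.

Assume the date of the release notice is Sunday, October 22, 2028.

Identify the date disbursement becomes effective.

From Sunday, October 22, 2028, 7 business days (Oct 23, Oct 24, Oct 25, Oct 26, Oct 27, Oct 30, Oct 31, skipping weekends) brings us to Tuesday, October 31, 2028, which is the last day of the objection period.
The date disbursement becomes effective: 29 calendar days after October 31, 2028 is November 29, 2028.

November 29, 2028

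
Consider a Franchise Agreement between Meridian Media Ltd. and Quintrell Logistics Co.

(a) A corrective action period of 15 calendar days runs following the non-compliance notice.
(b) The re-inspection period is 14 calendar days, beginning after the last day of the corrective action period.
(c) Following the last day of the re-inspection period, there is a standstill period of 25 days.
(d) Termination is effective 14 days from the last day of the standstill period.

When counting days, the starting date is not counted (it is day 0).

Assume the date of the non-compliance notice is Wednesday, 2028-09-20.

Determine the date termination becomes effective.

2028-11-27

The last day of the corrective action period: 15 calendar days after 2028-09-20 is 2028-10-05.
The last day of the re-inspection period: 14 calendar days after 2028-10-05 is 2028-10-19.
The last day of the standstill period: 25 calendar days after 2028-10-19 is 2028-11-13.
Adding 14 calendar days to 2028-11-13 gives 2028-11-27, which is the date termination becomes effective.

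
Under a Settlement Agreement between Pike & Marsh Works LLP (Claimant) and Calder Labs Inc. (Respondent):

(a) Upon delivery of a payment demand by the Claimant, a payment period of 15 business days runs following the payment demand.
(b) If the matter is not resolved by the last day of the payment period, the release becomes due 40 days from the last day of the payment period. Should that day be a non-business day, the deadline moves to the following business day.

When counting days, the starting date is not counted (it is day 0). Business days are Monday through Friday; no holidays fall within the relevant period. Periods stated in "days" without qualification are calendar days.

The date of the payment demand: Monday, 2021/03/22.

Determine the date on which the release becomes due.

2021/05/24

The last day of the payment period: 15 business days after Monday, 2021/03/22, skipping weekends — Mar 23, Mar 24, Mar 25, Mar 26, …, Apr 8, Apr 9, Apr 12 — lands on Monday, 2021/04/12.
The date on which the release becomes due: 2021/04/12 + 40 days = 2021/05/22. That falls on a Saturday, so it rolls to the next business day, Monday, 2021/05/24.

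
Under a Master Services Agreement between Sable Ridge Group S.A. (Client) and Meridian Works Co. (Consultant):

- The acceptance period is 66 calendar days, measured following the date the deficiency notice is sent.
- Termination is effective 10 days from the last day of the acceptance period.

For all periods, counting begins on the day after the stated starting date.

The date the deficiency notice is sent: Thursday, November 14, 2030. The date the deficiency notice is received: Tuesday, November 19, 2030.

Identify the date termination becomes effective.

The last day of the acceptance period: November 14, 2030 + 66 days = January 19, 2031.
The date termination becomes effective: January 19, 2031 + 10 days = January 29, 2031.

January 29, 2031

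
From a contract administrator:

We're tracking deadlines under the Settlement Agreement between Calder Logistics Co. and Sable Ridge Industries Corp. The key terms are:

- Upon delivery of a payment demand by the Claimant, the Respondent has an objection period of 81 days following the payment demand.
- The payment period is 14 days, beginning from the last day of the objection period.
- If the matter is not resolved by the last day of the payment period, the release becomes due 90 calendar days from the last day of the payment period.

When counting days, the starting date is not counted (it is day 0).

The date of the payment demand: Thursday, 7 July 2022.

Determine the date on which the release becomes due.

8 January 2023

Adding 81 calendar days to 7 July 2022 gives 26 September 2022, which is the last day of the objection period.
The last day of the payment period: 26 September 2022 + 14 days = 10 October 2022.
Adding 90 calendar days to 10 October 2022 gives 8 January 2023, which is the date on which the release becomes due.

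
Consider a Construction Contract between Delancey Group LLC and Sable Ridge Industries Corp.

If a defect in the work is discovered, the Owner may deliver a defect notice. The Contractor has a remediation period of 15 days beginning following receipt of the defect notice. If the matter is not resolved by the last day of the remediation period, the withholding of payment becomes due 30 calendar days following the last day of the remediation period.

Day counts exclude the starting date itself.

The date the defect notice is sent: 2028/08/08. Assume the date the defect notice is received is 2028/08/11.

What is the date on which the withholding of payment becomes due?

2028/09/25

Adding 15 calendar days to 2028/08/11 gives 2028/08/26, which is the last day of the remediation period.
The date on which the withholding of payment becomes due: 2028/08/26 + 30 days = 2028/09/25.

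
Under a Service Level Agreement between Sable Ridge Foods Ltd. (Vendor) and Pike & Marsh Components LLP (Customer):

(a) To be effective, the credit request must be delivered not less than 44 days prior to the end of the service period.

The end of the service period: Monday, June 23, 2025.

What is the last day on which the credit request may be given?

May 10, 2025

Counting back 44 calendar days from June 23, 2025 gives May 10, 2025.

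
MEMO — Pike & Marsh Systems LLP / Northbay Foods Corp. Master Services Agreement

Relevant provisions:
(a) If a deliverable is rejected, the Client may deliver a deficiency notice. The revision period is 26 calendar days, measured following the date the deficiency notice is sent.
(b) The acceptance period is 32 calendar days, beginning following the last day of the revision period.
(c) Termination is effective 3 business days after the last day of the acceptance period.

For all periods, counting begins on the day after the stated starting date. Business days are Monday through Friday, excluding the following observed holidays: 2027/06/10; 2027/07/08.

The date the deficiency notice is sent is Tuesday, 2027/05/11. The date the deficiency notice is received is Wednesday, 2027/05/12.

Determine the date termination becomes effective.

2027/07/13

The last day of the revision period: 26 calendar days after 2027/05/11 is 2027/06/06.
The last day of the acceptance period: 32 calendar days after 2027/06/06 is 2027/07/08.
The date termination becomes effective: 3 business days after Thursday, 2027/07/08, skipping weekends — Jul 9, Jul 12, Jul 13 — lands on Tuesday, 2027/07/13.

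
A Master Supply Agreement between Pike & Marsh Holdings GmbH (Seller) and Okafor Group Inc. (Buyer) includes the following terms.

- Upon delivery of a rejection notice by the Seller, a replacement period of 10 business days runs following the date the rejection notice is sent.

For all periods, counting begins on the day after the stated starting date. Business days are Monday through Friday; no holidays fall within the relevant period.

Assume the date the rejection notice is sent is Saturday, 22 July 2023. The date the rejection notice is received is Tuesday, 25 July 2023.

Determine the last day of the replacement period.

The last day of the replacement period: 10 business days after Saturday, 22 July 2023, skipping weekends — Jul 24, Jul 25, Jul 26, Jul 27, Jul 28, Jul 31, Aug 1, Aug 2, Aug 3, Aug 4 — lands on Friday, 4 August 2023.

4 August 2023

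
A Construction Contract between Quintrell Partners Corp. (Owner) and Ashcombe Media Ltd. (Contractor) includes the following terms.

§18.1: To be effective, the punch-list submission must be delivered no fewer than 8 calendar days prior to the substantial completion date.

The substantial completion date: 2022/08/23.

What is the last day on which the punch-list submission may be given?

2022/08/23 minus 8 days is 2022/08/15.

2022/08/15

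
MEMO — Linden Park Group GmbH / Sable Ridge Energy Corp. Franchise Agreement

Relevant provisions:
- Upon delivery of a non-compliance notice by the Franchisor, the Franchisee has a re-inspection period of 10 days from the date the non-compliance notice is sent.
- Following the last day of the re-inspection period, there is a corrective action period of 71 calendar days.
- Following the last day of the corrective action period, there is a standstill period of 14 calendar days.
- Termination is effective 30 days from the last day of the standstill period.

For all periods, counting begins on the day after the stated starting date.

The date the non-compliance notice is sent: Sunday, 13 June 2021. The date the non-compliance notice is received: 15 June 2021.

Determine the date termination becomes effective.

The last day of the re-inspection period: 13 June 2021 + 10 days = 23 June 2021.
The last day of the corrective action period: 71 calendar days after 23 June 2021 is 2 September 2021.
Adding 14 calendar days to 2 September 2021 gives 16 September 2021, which is the last day of the standstill period.
The date termination becomes effective: 16 September 2021 + 30 days = 16 October 2021.

16 October 2021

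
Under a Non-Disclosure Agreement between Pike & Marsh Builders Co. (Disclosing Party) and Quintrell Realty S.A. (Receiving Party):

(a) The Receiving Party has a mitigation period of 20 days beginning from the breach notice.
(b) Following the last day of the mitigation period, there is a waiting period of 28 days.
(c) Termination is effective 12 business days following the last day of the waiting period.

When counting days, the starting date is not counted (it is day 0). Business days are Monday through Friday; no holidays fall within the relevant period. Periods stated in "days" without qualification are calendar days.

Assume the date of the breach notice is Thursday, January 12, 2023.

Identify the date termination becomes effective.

The last day of the mitigation period: 20 calendar days after January 12, 2023 is February 1, 2023.
Adding 28 calendar days to February 1, 2023 gives March 1, 2023, which is the last day of the waiting period.
From Wednesday, March 1, 2023, 12 business days (Mar 2, Mar 3, Mar 6, Mar 7, …, Mar 15, Mar 16, Mar 17, skipping weekends) brings us to Friday, March 17, 2023, which is the date termination becomes effective.

March 17, 2023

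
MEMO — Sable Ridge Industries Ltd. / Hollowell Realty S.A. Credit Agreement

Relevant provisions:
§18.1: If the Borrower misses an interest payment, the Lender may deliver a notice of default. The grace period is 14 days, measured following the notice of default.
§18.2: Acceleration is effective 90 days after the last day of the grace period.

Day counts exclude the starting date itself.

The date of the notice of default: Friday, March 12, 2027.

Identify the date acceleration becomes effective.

The last day of the grace period: 14 calendar days after March 12, 2027 is March 26, 2027.
The date acceleration becomes effective: March 26, 2027 + 90 days = June 24, 2027.

June 24, 2027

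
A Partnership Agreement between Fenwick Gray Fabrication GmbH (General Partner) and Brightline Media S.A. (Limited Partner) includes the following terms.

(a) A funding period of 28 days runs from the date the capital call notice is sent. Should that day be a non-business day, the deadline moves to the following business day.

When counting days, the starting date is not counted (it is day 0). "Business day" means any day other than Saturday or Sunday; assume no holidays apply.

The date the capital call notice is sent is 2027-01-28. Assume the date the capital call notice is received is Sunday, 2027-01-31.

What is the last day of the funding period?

2027-02-25

The last day of the funding period: 2027-01-28 + 28 days = 2027-02-25. 2027-02-25 is a Thursday, so no roll-forward applies.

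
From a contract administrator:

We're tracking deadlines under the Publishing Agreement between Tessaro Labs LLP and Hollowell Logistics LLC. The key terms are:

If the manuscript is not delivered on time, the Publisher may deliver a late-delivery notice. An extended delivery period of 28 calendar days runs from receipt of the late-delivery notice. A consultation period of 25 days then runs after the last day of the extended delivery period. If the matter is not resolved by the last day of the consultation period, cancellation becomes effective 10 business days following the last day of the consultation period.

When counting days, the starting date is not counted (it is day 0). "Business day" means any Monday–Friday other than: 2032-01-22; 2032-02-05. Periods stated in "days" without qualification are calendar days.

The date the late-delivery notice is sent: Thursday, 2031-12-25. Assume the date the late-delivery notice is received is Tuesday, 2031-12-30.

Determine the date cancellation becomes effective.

Adding 28 calendar days to 2031-12-30 gives 2032-01-27, which is the last day of the extended delivery period.
The last day of the consultation period: 2032-01-27 + 25 days = 2032-02-21.
The date cancellation becomes effective: 10 business days after Saturday, 2032-02-21, skipping weekends — Feb 23, Feb 24, Feb 25, Feb 26, Feb 27, Mar 1, Mar 2, Mar 3, Mar 4, Mar 5 — lands on Friday, 2032-03-05.

2032-03-05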